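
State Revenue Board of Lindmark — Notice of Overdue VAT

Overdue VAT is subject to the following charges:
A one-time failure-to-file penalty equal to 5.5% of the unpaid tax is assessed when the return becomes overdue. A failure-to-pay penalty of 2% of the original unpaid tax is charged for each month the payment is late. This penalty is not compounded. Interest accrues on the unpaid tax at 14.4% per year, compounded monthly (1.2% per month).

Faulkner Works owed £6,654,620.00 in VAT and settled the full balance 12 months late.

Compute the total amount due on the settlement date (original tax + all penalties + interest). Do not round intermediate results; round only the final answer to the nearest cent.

Failure-to-file penalty: 5.5% × £6,654,620.00 = £366,004.10
Failure-to-pay penalty: 12 × 2% × £6,654,620.00 = £1,597,108.80
Interest: £6,654,620.00 × ((1 + 0.012)^12 − 1) = £6,654,620.00 × 0.1538946… = £1,024,110.2440…
Total = £6,654,620.00 + £1,963,112.9000 + £1,024,110.2440… = £9,641,843.14

£9,641,843.14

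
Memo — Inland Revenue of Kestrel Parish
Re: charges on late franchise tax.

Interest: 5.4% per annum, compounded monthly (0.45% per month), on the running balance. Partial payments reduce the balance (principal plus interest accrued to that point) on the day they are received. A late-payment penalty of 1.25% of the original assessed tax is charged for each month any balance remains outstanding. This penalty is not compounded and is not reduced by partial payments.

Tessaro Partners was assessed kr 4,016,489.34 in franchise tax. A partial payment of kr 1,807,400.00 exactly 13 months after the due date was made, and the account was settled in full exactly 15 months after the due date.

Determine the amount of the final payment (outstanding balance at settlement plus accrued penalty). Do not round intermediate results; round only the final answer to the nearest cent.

Balance at month 13: kr 4,016,489.3400 × (1 + 0.0045)^13 = kr 4,257,903.8753…
After kr 1,807,400.00 payment: kr 4,257,903.8753… − kr 1,807,400.00 = kr 2,450,503.8753…
Balance at month 15: kr 2,450,503.8753… × (1 + 0.0045)^2 = kr 2,472,608.0328…
Penalty: 15 × 1.25% × kr 4,016,489.34 = kr 753,091.75…
Final settlement = outstanding balance + penalty = kr 2,472,608.0328… + kr 753,091.75… = kr 3,225,699.78

kr 3,225,699.78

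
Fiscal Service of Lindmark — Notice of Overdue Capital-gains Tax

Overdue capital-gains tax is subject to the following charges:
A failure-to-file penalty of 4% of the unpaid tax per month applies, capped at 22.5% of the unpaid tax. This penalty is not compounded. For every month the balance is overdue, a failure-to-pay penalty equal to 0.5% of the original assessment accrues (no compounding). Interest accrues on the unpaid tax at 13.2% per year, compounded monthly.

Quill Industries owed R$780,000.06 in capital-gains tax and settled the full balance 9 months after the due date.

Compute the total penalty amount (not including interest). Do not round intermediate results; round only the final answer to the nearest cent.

R$210,600.02

Failure-to-file: 9 × 4% × R$780,000.06 = R$280,800.02…, capped at 22.5% × R$780,000.06 = R$175,500.01…
Failure-to-pay penalty: 9 × 0.5% × R$780,000.06 = R$35,100.00…
Total penalty = R$175,500.01… + R$35,100.00… = R$210,600.02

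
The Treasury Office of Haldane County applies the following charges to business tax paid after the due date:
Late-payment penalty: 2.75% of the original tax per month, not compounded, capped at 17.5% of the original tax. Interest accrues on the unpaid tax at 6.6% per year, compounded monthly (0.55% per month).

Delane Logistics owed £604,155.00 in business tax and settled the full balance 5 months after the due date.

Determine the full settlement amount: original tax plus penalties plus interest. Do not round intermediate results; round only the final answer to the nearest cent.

£704,024.34

Penalty: 5 × 2.75% × £604,155.00 = £83,071.31… (below the 17.5% cap of £105,727.13…)
Interest: £604,155.00 × ((1 + 0.0055)^5 − 1) = £604,155.00 × 0.0278042… = £16,798.0273…
Total = £604,155.00 + £83,071.3125 + £16,798.0273… = £704,024.34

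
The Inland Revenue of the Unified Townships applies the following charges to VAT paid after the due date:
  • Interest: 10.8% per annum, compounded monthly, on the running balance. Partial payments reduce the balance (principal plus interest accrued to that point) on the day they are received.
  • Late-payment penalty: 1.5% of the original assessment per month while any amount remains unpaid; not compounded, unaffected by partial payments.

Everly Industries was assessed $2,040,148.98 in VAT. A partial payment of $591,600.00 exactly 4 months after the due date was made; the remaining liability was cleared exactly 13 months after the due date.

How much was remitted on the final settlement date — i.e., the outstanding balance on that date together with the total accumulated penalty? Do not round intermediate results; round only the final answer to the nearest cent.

Monthly rate = 10.8% ÷ 12 = 0.9%
Balance at month 4: $2,040,148.9800 × (1 + 0.009)^4 = $2,114,591.8181…
After $591,600.00 payment: $2,114,591.8181… − $591,600.00 = $1,522,991.8181…
Balance at month 13: $1,522,991.8181… × (1 + 0.009)^9 = $1,650,889.7319…
Penalty: 13 × 1.5% × $2,040,148.98 = $397,829.05…
Final settlement = outstanding balance + penalty = $1,650,889.7319… + $397,829.05… = $2,048,718.78

$2,048,718.78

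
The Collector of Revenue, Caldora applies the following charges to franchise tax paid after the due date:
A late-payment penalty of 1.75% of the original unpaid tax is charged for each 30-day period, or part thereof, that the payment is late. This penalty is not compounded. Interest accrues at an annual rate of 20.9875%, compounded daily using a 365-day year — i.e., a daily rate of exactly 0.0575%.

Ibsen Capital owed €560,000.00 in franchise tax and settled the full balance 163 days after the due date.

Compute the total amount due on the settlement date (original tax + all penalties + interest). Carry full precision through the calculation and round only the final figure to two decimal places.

Penalty periods: ⌈163/30⌉ = 6; penalty = 6 × 1.75% × €560,000.00 = €58,800.00
Interest: €560,000.00 × ((1 + 0.000575)^163 − 1) = €560,000.00 × 0.09822810… = €55,007.7369…
Total = €560,000.00 + €58,800.0000 + €55,007.7369… = €673,807.74

€673,807.74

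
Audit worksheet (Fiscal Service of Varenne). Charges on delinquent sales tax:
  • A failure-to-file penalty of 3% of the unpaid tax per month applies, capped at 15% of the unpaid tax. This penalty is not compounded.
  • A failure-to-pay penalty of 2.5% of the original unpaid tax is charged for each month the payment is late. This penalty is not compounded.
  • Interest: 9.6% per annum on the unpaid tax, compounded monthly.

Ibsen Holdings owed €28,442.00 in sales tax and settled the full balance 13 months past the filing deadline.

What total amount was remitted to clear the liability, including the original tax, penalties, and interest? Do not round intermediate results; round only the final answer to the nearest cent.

Failure-to-file: 13 × 3% × €28,442.00 = €11,092.38, capped at 15% × €28,442.00 = €4,266.30
Failure-to-pay penalty = 2.5% × €28,442.00 × 13 mo = €9,243.65
Interest (9.6%/yr ÷ 12 = 0.8%/month): €28,442.00 × ((1 + 0.008)^13 − 1) = €3,104.1998…
Total = €28,442.00 + €13,509.9500 + €3,104.1998… = €45,056.15

€45,056.15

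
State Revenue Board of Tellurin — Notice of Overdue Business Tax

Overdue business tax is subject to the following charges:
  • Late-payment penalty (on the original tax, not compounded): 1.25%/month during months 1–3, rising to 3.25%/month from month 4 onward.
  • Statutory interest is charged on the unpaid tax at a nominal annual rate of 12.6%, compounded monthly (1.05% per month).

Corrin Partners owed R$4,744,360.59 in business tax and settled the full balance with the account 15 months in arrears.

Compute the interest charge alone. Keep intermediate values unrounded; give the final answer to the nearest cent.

Interest: R$4,744,360.59 × ((1 + 0.0105)^15 − 1) = R$4,744,360.59 × 0.1696200… = R$804,738.2113…

R$804,738.21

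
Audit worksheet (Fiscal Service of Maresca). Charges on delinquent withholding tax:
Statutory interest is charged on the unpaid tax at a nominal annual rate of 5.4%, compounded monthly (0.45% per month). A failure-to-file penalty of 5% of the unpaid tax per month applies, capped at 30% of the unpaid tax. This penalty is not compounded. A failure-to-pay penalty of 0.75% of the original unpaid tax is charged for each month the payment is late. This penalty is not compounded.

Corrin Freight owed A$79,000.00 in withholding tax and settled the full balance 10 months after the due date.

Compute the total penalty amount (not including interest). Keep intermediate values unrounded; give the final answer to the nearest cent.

Failure-to-file: 10 × 5% × A$79,000.00 = A$39,500.00, capped at 30% × A$79,000.00 = A$23,700.00
Failure-to-pay penalty: 10 × 0.75% × A$79,000.00 = A$5,925.00
Total penalty = A$23,700.00 + A$5,925.00 = A$29,625.00

A$29,625.00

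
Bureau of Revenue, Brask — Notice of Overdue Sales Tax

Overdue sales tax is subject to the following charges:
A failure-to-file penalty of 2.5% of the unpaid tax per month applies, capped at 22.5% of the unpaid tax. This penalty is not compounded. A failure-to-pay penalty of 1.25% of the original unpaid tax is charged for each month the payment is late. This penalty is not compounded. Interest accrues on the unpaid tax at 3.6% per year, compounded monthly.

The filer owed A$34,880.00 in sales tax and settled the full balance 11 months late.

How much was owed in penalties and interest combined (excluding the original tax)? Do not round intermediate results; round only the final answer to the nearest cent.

Failure-to-file: 11 × 2.5% × A$34,880.00 = A$9,592.00, capped at 22.5% × A$34,880.00 = A$7,848.00
Failure-to-pay penalty = 1.25% × A$34,880.00 × 11 mo = A$4,796.00
Interest (3.6%/yr ÷ 12 = 0.3%/month): A$34,880.00 × ((1 + 0.003)^11 − 1) = A$1,168.4619…
Penalties + interest = A$12,644.0000 + A$1,168.4619… = A$13,812.46

A$13,812.46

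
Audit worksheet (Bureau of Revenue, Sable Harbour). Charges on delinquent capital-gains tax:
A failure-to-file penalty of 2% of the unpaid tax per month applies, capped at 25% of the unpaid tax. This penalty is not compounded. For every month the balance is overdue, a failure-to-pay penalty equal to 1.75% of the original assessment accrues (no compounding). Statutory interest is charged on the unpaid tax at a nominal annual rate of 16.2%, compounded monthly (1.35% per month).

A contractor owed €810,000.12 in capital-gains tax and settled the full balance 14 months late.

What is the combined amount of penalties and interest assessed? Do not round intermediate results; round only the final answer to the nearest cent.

€568,226.82

Failure-to-file: 14 × 2% × €810,000.12 = €226,800.03…, capped at 25% × €810,000.12 = €202,500.03
Failure-to-pay penalty: 14 × 1.75% × €810,000.12 = €198,450.03…
Interest: €810,000.12 × ((1 + 0.0135)^14 − 1) = €810,000.12 × 0.2065145… = €167,276.7624…
Penalties + interest = €400,950.0594 + €167,276.7624… = €568,226.82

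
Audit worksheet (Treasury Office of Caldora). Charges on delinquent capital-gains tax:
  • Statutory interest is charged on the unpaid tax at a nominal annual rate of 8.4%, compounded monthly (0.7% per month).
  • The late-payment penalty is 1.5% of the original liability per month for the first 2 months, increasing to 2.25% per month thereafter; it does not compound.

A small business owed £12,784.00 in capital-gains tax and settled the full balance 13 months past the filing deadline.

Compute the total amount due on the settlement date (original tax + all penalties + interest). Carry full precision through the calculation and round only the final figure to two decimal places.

Penalty, months 1–2: 2 × 1.5% × £12,784.00 = £383.52
Penalty, months 3–13: 11 × 2.25% × £12,784.00 = £3,164.04
Interest: £12,784.00 × ((1 + 0.007)^13 − 1) = £12,784.00 × 0.0949218… = £1,213.4808…
Total = £12,784.00 + £3,547.5600 + £1,213.4808… = £17,545.04

£17,545.04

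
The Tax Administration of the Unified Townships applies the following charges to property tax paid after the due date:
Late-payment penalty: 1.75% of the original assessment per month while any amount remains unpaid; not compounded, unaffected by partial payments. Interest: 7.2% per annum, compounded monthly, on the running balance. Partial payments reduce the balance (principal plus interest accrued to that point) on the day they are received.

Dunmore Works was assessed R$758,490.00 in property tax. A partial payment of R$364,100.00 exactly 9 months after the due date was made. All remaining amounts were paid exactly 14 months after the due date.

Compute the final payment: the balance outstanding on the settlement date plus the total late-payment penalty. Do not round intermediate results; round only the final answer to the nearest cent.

R$635,423.79

Monthly rate = 7.2% ÷ 12 = 0.6%
Balance at month 9: R$758,490.0000 × (1 + 0.006)^9 = R$800,445.3497…
After R$364,100.00 payment: R$800,445.3497… − R$364,100.00 = R$436,345.3497…
Balance at month 14: R$436,345.3497… × (1 + 0.006)^5 = R$449,593.7398…
Penalty: 14 × 1.75% × R$758,490.00 = R$185,830.05
Final settlement = outstanding balance + penalty = R$449,593.7398… + R$185,830.05 = R$635,423.79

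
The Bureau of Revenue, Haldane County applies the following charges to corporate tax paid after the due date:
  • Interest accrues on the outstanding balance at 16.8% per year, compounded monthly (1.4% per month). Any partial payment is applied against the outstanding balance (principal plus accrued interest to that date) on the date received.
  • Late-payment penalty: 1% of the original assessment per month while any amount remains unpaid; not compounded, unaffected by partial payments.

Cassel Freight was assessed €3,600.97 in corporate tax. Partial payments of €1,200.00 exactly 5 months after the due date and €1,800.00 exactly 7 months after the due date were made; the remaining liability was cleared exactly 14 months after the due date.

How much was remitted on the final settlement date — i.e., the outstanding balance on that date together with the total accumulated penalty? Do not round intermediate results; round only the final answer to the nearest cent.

Balance at month 5: €3,600.9700 × (1 + 0.014)^5 = €3,860.1953…
After €1,200.00 payment: €3,860.1953… − €1,200.00 = €2,660.1953…
Balance at month 7: €2,660.1953… × (1 + 0.014)^2 = €2,735.2022…
After €1,800.00 payment: €2,735.2022… − €1,800.00 = €935.2022…
Balance at month 14: €935.2022… × (1 + 0.014)^7 = €1,030.7924…
Penalty: 14 × 1% × €3,600.97 = €504.14…
Final settlement = outstanding balance + penalty = €1,030.7924… + €504.14… = €1,534.93

€1,534.93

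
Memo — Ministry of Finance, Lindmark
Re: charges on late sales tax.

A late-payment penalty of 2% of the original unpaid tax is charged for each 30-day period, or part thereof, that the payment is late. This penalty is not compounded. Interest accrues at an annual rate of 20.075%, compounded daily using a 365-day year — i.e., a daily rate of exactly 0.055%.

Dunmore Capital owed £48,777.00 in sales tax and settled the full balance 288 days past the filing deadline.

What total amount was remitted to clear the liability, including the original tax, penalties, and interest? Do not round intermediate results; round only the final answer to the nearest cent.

£66,901.74

Penalty periods: ⌈288/30⌉ = 10; penalty = 10 × 2% × £48,777.00 = £9,755.40
Interest: £48,777.00 × ((1 + 0.00055)^288 − 1) = £48,777.00 × 0.17158374… = £8,369.3400…
Total = £48,777.00 + £9,755.4000 + £8,369.3400… = £66,901.74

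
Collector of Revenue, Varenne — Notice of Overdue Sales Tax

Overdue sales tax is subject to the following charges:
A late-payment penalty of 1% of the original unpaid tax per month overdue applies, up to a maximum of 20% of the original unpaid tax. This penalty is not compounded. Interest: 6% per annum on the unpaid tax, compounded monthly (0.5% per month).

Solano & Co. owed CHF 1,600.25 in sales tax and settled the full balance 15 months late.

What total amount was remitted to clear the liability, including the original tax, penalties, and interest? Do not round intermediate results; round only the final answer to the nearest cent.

Penalty: 15 × 1% × CHF 1,600.25 = CHF 240.04… (below the 20% cap of CHF 320.05)
Interest: CHF 1,600.25 × ((1 + 0.005)^15 − 1) = CHF 1,600.25 × 0.0776827… = CHF 124.3118…
Total = CHF 1,600.25 + CHF 240.0375 + CHF 124.3118… = CHF 1,964.60

CHF 1,964.60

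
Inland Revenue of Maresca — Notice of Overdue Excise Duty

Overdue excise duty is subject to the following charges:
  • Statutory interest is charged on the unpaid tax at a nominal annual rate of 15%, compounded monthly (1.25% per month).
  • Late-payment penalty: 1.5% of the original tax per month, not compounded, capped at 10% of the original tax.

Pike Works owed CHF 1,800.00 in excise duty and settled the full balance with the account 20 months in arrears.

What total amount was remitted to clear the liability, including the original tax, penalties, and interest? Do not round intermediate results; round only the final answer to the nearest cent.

CHF 2,487.67

Penalty (uncapped): 20 × 1.5% × CHF 1,800.00 = CHF 540.00; cap = 10% × CHF 1,800.00 = CHF 180.00 → penalty = CHF 180.00
Interest: CHF 1,800.00 × ((1 + 0.0125)^20 − 1) = CHF 1,800.00 × 0.2820372… = CHF 507.6670…
Total = CHF 1,800.00 + CHF 180.0000 + CHF 507.6670… = CHF 2,487.67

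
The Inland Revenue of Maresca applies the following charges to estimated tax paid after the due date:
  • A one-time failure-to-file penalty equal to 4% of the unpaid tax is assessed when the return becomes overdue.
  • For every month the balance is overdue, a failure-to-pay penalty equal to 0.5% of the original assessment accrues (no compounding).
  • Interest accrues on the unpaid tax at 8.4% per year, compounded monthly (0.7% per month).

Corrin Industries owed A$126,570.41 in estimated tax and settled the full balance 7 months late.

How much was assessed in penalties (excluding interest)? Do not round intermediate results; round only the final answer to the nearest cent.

Failure-to-file penalty: 4% × A$126,570.41 = A$5,062.82…
Failure-to-pay penalty: 7 × 0.5% × A$126,570.41 = A$4,429.96…
Total penalty = A$5,062.82… + A$4,429.96… = A$9,492.78

A$9,492.78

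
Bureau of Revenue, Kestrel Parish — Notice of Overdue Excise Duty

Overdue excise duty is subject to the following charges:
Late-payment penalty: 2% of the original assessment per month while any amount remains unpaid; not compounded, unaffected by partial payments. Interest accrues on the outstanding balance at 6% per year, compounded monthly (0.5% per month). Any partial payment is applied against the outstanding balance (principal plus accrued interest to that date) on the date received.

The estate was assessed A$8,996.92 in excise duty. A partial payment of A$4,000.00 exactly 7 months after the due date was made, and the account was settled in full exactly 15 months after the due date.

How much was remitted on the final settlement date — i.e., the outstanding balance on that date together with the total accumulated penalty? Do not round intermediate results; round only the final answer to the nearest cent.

Balance at month 7: A$8,996.9200 × (1 + 0.005)^7 = A$9,316.5751…
After A$4,000.00 payment: A$9,316.5751… − A$4,000.00 = A$5,316.5751…
Balance at month 15: A$5,316.5751… × (1 + 0.005)^8 = A$5,532.9972…
Penalty: 15 × 2% × A$8,996.92 = A$2,699.08…
Final settlement = outstanding balance + penalty = A$5,532.9972… + A$2,699.08… = A$8,232.07

A$8,232.07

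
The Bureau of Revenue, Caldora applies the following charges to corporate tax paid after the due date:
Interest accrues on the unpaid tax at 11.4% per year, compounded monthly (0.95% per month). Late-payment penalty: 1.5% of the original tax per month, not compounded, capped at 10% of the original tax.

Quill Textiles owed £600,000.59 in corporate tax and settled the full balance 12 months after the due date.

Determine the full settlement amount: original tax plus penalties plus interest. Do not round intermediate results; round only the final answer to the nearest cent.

Penalty (uncapped): 12 × 1.5% × £600,000.59 = £108,000.11…; cap = 10% × £600,000.59 = £60,000.06… → penalty = £60,000.06…
Interest: £600,000.59 × ((1 + 0.0095)^12 − 1) = £600,000.59 × 0.1201492… = £72,089.6007…
Total = £600,000.59 + £60,000.0590 + £72,089.6007… = £732,090.25

£732,090.25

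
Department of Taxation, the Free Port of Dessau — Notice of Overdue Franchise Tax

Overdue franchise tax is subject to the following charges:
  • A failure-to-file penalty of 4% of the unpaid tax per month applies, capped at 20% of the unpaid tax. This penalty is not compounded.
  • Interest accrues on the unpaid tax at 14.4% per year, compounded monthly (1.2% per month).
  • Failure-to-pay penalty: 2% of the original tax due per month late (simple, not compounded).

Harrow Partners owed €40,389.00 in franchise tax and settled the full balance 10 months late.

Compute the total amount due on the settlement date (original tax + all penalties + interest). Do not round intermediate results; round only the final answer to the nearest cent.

Failure-to-file: 10 × 4% × €40,389.00 = €16,155.60, capped at 20% × €40,389.00 = €8,077.80
Failure-to-pay penalty: 10 × 2% × €40,389.00 = €8,077.80
Interest: €40,389.00 × ((1 + 0.012)^10 − 1) = €40,389.00 × 0.1266918… = €5,116.9542…
Total = €40,389.00 + €16,155.6000 + €5,116.9542… = €61,661.55

€61,661.55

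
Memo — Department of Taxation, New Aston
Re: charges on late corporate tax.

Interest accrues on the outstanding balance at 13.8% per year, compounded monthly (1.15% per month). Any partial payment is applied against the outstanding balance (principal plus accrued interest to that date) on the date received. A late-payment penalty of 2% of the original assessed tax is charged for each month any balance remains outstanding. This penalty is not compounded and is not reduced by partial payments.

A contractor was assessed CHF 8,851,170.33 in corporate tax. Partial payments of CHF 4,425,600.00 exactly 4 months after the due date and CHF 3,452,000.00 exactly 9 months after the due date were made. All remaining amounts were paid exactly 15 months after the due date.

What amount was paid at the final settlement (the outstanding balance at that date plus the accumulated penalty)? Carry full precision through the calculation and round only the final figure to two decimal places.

CHF 4,446,692.17

Balance at month 4: CHF 8,851,170.3300 × (1 + 0.0115)^4 = CHF 9,265,401.5697…
After CHF 4,425,600.00 payment: CHF 9,265,401.5697… − CHF 4,425,600.00 = CHF 4,839,801.5697…
Balance at month 9: CHF 4,839,801.5697… × (1 + 0.0115)^5 = CHF 5,124,564.8291…
After CHF 3,452,000.00 payment: CHF 5,124,564.8291… − CHF 3,452,000.00 = CHF 1,672,564.8291…
Balance at month 15: CHF 1,672,564.8291… × (1 + 0.0115)^6 = CHF 1,791,341.0689…
Penalty: 15 × 2% × CHF 8,851,170.33 = CHF 2,655,351.10…
Final settlement = outstanding balance + penalty = CHF 1,791,341.0689… + CHF 2,655,351.10… = CHF 4,446,692.17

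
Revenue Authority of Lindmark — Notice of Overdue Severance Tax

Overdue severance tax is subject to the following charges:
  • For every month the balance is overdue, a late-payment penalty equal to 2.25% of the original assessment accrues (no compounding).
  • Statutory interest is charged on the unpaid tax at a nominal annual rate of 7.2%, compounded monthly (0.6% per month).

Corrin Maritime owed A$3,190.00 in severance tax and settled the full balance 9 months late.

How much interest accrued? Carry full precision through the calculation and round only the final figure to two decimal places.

Interest: A$3,190.00 × ((1 + 0.006)^9 − 1) = A$3,190.00 × 0.0553143… = A$176.4526…

A$176.45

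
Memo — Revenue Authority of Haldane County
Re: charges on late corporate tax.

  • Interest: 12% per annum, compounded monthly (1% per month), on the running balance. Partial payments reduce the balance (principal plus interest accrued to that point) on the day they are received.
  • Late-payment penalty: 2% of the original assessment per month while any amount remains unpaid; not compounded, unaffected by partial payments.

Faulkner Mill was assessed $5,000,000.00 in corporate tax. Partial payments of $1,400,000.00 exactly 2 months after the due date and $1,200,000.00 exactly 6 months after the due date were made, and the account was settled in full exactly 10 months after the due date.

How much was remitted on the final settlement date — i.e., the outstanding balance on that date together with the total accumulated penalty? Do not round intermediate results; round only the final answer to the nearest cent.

Balance at month 2: $5,000,000.0000 × (1 + 0.01)^2 = $5,100,500.0000
After $1,400,000.00 payment: $5,100,500.0000 − $1,400,000.00 = $3,700,500.0000
Balance at month 6: $3,700,500.0000 × (1 + 0.01)^4 = $3,850,755.1390…
After $1,200,000.00 payment: $3,850,755.1390… − $1,200,000.00 = $2,650,755.1390…
Balance at month 10: $2,650,755.1390… × (1 + 0.01)^4 = $2,758,386.4272…
Penalty: 10 × 2% × $5,000,000.00 = $1,000,000.00
Final settlement = outstanding balance + penalty = $2,758,386.4272… + $1,000,000.00 = $3,758,386.43

$3,758,386.43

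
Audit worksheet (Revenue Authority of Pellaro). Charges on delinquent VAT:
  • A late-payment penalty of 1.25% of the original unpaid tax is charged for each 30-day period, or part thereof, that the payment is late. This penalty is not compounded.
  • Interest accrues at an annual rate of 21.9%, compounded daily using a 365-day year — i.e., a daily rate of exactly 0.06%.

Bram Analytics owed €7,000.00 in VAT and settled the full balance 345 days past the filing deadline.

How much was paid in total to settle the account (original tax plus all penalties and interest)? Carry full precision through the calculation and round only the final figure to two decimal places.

Penalty periods: ⌈345/30⌉ = 12; penalty = 12 × 1.25% × €7,000.00 = €1,050.00
Interest: €7,000.00 × ((1 + 0.0006)^345 − 1) = €7,000.00 × 0.22990622… = €1,609.3436…
Total = €7,000.00 + €1,050.0000 + €1,609.3436… = €9,659.34

€9,659.34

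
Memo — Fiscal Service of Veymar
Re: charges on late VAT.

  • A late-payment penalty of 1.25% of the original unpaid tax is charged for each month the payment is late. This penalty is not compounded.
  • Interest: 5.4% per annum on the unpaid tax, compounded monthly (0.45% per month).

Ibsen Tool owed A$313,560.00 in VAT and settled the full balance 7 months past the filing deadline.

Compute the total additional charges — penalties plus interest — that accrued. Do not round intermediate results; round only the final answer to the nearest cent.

Late-payment penalty = 1.25% × A$313,560.00 × 7 mo = A$27,436.50
Interest: A$313,560.00 × ((1 + 0.0045)^7 − 1) = A$313,560.00 × 0.0319285… = A$10,011.4860…
Penalties + interest = A$27,436.5000 + A$10,011.4860… = A$37,447.99

A$37,447.99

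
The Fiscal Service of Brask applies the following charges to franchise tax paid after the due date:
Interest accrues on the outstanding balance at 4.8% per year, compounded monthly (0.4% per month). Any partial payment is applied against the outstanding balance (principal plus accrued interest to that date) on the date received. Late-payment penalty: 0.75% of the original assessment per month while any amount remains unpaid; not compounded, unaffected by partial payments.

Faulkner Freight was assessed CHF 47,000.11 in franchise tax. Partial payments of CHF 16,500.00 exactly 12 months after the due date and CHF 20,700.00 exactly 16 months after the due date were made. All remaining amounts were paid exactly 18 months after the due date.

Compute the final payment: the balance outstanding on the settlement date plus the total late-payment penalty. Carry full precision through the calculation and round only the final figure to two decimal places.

Balance at month 12: CHF 47,000.1100 × (1 + 0.004)^12 = CHF 49,306.4152…
After CHF 16,500.00 payment: CHF 49,306.4152… − CHF 16,500.00 = CHF 32,806.4152…
Balance at month 16: CHF 32,806.4152… × (1 + 0.004)^4 = CHF 33,334.4756…
After CHF 20,700.00 payment: CHF 33,334.4756… − CHF 20,700.00 = CHF 12,634.4756…
Balance at month 18: CHF 12,634.4756… × (1 + 0.004)^2 = CHF 12,735.7536…
Penalty: 18 × 0.75% × CHF 47,000.11 = CHF 6,345.01…
Final settlement = outstanding balance + penalty = CHF 12,735.7536… + CHF 6,345.01… = CHF 19,080.77

CHF 19,080.77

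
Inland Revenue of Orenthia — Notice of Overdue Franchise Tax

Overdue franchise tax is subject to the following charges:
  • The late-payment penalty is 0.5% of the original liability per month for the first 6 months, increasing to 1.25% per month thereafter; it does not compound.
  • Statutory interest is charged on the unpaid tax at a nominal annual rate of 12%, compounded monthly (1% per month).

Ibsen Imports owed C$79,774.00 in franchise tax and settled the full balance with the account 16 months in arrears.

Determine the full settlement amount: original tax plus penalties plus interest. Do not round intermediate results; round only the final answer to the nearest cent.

Penalty, months 1–6: 6 × 0.5% × C$79,774.00 = C$2,393.22
Penalty, months 7–16: 10 × 1.25% × C$79,774.00 = C$9,971.75
Interest: C$79,774.00 × ((1 + 0.01)^16 − 1) = C$79,774.00 × 0.1725786… = C$13,767.2888…
Total = C$79,774.00 + C$12,364.9700 + C$13,767.2888… = C$105,906.26

C$105,906.26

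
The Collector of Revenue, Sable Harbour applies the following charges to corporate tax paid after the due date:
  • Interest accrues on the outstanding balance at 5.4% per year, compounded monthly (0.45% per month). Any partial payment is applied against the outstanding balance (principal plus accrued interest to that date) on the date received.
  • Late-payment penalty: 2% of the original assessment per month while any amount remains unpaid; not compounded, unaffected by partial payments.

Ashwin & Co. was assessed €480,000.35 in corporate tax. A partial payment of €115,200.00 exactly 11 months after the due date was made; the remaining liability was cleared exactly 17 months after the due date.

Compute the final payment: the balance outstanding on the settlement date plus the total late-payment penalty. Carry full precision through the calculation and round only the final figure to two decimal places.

Balance at month 11: €480,000.3500 × (1 + 0.0045)^11 = €504,302.2502…
After €115,200.00 payment: €504,302.2502… − €115,200.00 = €389,102.2502…
Balance at month 17: €389,102.2502… × (1 + 0.0045)^6 = €399,726.9123…
Penalty: 17 × 2% × €480,000.35 = €163,200.12…
Final settlement = outstanding balance + penalty = €399,726.9123… + €163,200.12… = €562,927.03

€562,927.03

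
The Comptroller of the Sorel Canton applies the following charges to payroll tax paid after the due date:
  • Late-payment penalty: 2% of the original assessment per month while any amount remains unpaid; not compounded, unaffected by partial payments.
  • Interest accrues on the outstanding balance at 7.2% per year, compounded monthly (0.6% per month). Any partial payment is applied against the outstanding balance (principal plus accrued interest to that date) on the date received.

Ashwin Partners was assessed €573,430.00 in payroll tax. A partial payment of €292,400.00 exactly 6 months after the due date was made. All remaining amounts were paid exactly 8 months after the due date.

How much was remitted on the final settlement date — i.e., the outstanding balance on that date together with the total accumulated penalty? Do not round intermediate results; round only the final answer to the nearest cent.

€397,369.12

Balance at month 6: €573,430.0000 × (1 + 0.006)^6 = €594,385.6206…
After €292,400.00 payment: €594,385.6206… − €292,400.00 = €301,985.6206…
Balance at month 8: €301,985.6206… × (1 + 0.006)^2 = €305,620.3195…
Penalty: 8 × 2% × €573,430.00 = €91,748.80
Final settlement = outstanding balance + penalty = €305,620.3195… + €91,748.80 = €397,369.12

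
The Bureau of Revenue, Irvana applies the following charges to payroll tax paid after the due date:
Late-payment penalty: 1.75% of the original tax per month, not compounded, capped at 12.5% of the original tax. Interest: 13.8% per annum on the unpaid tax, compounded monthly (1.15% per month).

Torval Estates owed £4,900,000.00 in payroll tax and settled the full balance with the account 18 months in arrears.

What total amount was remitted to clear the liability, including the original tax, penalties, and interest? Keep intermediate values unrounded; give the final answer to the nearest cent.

Penalty (uncapped): 18 × 1.75% × £4,900,000.00 = £1,543,500.00; cap = 12.5% × £4,900,000.00 = £612,500.00 → penalty = £612,500.00
Interest: £4,900,000.00 × ((1 + 0.0115)^18 − 1) = £4,900,000.00 × 0.2285306… = £1,119,799.7965…
Total = £4,900,000.00 + £612,500.0000 + £1,119,799.7965… = £6,632,299.80

£6,632,299.80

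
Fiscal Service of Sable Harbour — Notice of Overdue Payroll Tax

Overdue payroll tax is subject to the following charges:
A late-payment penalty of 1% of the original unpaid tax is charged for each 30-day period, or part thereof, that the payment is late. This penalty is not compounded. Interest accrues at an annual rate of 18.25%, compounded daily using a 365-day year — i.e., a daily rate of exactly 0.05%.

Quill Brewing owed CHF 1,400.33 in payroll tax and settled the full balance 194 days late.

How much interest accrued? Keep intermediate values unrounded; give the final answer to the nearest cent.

Interest: CHF 1,400.33 × ((1 + 0.0005)^194 − 1) = CHF 1,400.33 × 0.10183366… = CHF 142.6007…

CHF 142.60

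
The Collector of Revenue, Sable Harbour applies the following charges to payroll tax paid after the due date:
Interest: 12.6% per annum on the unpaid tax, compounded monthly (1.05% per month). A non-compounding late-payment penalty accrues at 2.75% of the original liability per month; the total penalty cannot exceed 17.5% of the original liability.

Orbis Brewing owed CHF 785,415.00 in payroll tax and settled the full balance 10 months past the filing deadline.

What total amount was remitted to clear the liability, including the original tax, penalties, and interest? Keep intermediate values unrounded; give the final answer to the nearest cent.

CHF 1,009,338.98

Penalty (uncapped): 10 × 2.75% × CHF 785,415.00 = CHF 215,989.13…; cap = 17.5% × CHF 785,415.00 = CHF 137,447.63… → penalty = CHF 137,447.63…
Interest: CHF 785,415.00 × ((1 + 0.0105)^10 − 1) = CHF 785,415.00 × 0.1101028… = CHF 86,476.3514…
Total = CHF 785,415.00 + CHF 137,447.6250 + CHF 86,476.3514… = CHF 1,009,338.98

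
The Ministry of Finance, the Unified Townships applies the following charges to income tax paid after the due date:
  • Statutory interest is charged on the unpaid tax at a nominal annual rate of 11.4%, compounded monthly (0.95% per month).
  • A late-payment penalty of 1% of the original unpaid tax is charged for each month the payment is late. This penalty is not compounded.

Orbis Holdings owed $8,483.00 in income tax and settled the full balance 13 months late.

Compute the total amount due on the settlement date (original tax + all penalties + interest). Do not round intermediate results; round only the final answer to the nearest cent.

Late-payment penalty: 13 × 1% × $8,483.00 = $1,102.79
Interest: $8,483.00 × ((1 + 0.0095)^13 − 1) = $8,483.00 × 0.1307906… = $1,109.4969…
Total = $8,483.00 + $1,102.7900 + $1,109.4969… = $10,695.29

$10,695.29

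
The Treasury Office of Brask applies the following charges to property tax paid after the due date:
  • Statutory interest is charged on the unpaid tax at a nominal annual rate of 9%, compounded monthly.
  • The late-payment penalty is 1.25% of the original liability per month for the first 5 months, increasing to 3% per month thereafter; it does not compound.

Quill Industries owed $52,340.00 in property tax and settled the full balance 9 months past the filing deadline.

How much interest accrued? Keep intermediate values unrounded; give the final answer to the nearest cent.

Interest (9%/yr ÷ 12 = 0.75%/month): $52,340.00 × ((1 + 0.0075)^9 − 1) = $3,640.8143…

$3,640.81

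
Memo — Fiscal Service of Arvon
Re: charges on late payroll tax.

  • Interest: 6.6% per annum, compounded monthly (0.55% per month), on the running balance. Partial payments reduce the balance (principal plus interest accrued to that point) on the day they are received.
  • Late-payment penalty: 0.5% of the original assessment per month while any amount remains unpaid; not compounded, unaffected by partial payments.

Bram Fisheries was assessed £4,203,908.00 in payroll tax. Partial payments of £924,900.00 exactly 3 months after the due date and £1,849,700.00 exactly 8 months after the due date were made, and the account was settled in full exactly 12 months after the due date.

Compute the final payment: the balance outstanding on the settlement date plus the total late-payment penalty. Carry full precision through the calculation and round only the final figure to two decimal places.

£1,879,716.15

Balance at month 3: £4,203,908.0000 × (1 + 0.0055)^3 = £4,273,654.6861…
After £924,900.00 payment: £4,273,654.6861… − £924,900.00 = £3,348,754.6861…
Balance at month 8: £3,348,754.6861… × (1 + 0.0055)^5 = £3,441,864.0251…
After £1,849,700.00 payment: £3,441,864.0251… − £1,849,700.00 = £1,592,164.0251…
Balance at month 12: £1,592,164.0251… × (1 + 0.0055)^4 = £1,627,481.6724…
Penalty: 12 × 0.5% × £4,203,908.00 = £252,234.48
Final settlement = outstanding balance + penalty = £1,627,481.6724… + £252,234.48 = £1,879,716.15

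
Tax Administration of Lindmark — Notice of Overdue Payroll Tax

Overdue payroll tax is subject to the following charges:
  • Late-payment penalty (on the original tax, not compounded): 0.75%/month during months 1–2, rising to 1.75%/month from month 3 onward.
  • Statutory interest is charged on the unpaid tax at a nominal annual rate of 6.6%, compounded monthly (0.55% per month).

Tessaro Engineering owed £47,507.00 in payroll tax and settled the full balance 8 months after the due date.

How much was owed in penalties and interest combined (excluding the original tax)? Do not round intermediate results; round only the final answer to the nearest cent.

Penalty, months 1–2: 2 × 0.75% × £47,507.00 = £712.61…
Penalty, months 3–8: 6 × 1.75% × £47,507.00 = £4,988.24…
Interest: £47,507.00 × ((1 + 0.0055)^8 − 1) = £47,507.00 × 0.0448564… = £2,130.9921…
Penalties + interest = £5,700.8400 + £2,130.9921… = £7,831.83

£7,831.83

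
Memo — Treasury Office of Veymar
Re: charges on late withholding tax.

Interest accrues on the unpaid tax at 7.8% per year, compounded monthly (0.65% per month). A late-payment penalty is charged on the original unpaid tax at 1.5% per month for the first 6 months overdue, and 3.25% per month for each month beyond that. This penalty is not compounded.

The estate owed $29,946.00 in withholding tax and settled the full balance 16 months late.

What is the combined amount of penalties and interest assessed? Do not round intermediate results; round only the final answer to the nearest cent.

Penalty, months 1–6: 6 × 1.5% × $29,946.00 = $2,695.14
Penalty, months 7–16: 10 × 3.25% × $29,946.00 = $9,732.45
Interest: $29,946.00 × ((1 + 0.0065)^16 − 1) = $29,946.00 × 0.1092271… = $3,270.9144…
Penalties + interest = $12,427.5900 + $3,270.9144… = $15,698.50

$15,698.50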